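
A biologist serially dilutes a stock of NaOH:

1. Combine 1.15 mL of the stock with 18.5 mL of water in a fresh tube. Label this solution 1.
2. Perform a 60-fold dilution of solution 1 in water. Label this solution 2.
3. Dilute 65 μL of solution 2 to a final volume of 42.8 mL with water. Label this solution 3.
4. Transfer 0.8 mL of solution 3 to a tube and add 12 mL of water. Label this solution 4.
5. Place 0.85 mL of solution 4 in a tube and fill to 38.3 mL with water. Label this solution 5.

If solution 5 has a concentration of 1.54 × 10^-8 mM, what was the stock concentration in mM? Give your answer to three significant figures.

7.49 mM

Step 1: 1.15 mL + 18.5 mL = 19.65 mL total → factor 19.65/1.15 = 17.087
Step 2: 60-fold → factor 60
Step 3: 65 μL brought to 42.8 mL → factor 42800/65 = 658.46
Step 4: 0.8 mL + 12 mL = 12.8 mL total → factor 12.8/0.8 = 16
Step 5: 0.85 mL brought to 38.3 mL → factor 38.3/0.85 = 45.059
Overall dilution factor = 17.087 × 60 × 658.46 × 16 × 45.059 = 4.8668 × 10^8
Stock = 1.54 × 10^-8 mM × 4.8668 × 10^8 = 7.49 mM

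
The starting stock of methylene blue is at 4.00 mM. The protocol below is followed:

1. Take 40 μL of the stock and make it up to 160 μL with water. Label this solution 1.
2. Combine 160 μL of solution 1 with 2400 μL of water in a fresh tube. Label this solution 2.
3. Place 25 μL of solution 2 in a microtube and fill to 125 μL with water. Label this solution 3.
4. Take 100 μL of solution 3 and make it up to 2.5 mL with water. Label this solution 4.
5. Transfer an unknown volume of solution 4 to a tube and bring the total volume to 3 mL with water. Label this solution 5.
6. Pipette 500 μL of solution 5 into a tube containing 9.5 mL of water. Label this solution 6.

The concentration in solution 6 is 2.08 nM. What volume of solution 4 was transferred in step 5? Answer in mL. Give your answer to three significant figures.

0.250 mL

Step 1: 40 μL brought to 160 μL → factor 160/40 = 4
Step 2: 160 μL + 2400 μL = 2560 μL total → factor 2560/160 = 16
Step 3: 25 μL brought to 125 μL → factor 125/25 = 5
Step 4: 100 μL brought to 2.5 mL → factor 2500/100 = 25
Step 5: v brought to 3 mL → factor = 3 mL/v
Step 6: 500 μL + 9.5 mL = 10000 μL total → factor 10000/500 = 20
Product of known-step factors = 1.6 × 10^5
Overall factor = 4.00 mM / (2.08 nM) = 1.9231 × 10^6
Step-5 factor = 1.9231 × 10^6 / 1.6 × 10^5 = 12.019
v = 3 mL / 12.019 = 0.250 mL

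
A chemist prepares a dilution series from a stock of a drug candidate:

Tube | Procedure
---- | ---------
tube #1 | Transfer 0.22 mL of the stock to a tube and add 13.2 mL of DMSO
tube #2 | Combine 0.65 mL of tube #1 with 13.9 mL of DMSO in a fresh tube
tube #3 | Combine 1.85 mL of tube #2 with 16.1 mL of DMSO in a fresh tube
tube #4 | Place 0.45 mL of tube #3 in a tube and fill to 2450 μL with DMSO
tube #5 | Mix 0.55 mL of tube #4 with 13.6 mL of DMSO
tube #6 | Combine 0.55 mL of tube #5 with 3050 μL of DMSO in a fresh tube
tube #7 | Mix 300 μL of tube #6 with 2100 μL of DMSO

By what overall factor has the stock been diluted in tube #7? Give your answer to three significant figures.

9.72 × 10^7

Step 1: 0.22 mL + 13.2 mL = 13.42 mL total → factor 13.42/0.22 = 61
Step 2: 0.65 mL + 13.9 mL = 14.55 mL total → factor 14.55/0.65 = 22.385
Step 3: 1.85 mL + 16.1 mL = 17.95 mL total → factor 17.95/1.85 = 9.7027
Step 4: 0.45 mL brought to 2450 μL → factor 2.45/0.45 = 5.4444
Step 5: 0.55 mL + 13.6 mL = 14.15 mL total → factor 14.15/0.55 = 25.727
Step 6: 0.55 mL + 3050 μL = 3.6 mL total → factor 3.6/0.55 = 6.5455
Step 7: 300 μL + 2100 μL = 2400 μL total → factor 2400/300 = 8
Overall dilution factor = 61 × 22.385 × 9.7027 × 5.4444 × 25.727 × 6.5455 × 8 = 9.7174 × 10^7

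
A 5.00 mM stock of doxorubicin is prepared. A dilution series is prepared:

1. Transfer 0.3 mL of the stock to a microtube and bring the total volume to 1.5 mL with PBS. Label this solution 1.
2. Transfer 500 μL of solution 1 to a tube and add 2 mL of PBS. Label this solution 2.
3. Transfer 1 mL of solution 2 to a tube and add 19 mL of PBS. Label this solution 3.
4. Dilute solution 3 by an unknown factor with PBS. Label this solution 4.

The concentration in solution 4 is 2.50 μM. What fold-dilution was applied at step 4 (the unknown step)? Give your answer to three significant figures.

Step 1: 0.3 mL brought to 1.5 mL → factor 1.5/0.3 = 5
Step 2: 500 μL + 2 mL = 2500 μL total → factor 2500/500 = 5
Step 3: 1 mL + 19 mL = 20 mL total → factor 20/1 = 20
Step 4: unknown factor x
Product of known-step factors = 500
Overall factor = 5.00 mM / (2.50 μM) = 2000
x = 2000 / 500 = 4.00

4.00-fold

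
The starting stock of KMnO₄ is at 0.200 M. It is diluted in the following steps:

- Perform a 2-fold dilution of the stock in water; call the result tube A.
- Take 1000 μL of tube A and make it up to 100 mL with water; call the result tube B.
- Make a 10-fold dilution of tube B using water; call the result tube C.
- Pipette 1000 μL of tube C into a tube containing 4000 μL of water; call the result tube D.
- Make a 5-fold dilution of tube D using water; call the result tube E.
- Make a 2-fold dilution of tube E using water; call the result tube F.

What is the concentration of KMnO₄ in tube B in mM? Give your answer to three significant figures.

1.00 mM

Step 1: 2-fold → factor 2
Step 2: 1000 μL brought to 100 mL → factor 1 × 10^5/1000 = 100
Dilution factor through tube B = 2 × 100 = 200
[tube B] = 0.200 M / 200 = 0.001000 M = 1.00 mM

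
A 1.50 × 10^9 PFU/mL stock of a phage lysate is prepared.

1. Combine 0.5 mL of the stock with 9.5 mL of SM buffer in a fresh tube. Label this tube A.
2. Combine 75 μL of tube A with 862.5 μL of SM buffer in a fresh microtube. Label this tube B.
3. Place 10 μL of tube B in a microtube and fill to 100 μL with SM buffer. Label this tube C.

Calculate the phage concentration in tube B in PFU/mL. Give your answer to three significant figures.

6.00 × 10^6 PFU/mL

Step 1: 0.5 mL + 9.5 mL = 10 mL total → factor 10/0.5 = 20
Step 2: 75 μL + 862.5 μL = 937.5 μL total → factor 937.5/75 = 12.5
Dilution factor through tube B = 20 × 12.5 = 250
[tube B] = 1.50 × 10^9 PFU/mL / 250 = 6.00 × 10^6 PFU/mL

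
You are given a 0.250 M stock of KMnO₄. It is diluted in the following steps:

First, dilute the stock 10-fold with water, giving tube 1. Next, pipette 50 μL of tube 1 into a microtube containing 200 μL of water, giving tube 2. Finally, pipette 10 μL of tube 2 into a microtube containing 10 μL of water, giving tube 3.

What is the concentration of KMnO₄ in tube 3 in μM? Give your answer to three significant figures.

2.50 × 10^3 μM

Step 1: 10-fold → factor 10
Step 2: 50 μL + 200 μL = 250 μL total → factor 250/50 = 5
Step 3: 10 μL + 10 μL = 20 μL total → factor 20/10 = 2
Overall dilution factor = 10 × 5 × 2 = 100
Final = 0.250 M / 100 = 0.002500 M = 2.50 × 10^3 μM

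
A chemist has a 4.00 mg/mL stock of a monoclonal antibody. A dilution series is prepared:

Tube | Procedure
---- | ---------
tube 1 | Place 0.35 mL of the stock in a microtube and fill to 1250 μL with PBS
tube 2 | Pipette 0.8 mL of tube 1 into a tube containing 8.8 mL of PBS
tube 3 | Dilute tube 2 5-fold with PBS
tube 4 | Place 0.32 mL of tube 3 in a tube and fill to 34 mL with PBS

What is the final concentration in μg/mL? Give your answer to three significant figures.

Step 1: 0.35 mL brought to 1250 μL → factor 1.25/0.35 = 3.5714
Step 2: 0.8 mL + 8.8 mL = 9.6 mL total → factor 9.6/0.8 = 12
Step 3: 5-fold → factor 5
Step 4: 0.32 mL brought to 34 mL → factor 34/0.32 = 106.25
Overall dilution factor = 3.5714 × 12 × 5 × 106.25 = 22768
Final = 4.00 mg/mL / 22768 = 0.0001757 mg/mL = 0.176 μg/mL

0.176 μg/mL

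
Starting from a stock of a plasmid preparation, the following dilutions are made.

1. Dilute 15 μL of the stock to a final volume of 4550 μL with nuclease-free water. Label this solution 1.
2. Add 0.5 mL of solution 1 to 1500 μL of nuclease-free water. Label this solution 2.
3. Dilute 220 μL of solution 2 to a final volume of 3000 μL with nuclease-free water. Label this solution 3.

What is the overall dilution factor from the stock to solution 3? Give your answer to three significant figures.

1.65 × 10^4

Step 1: 15 μL brought to 4550 μL → factor 4550/15 = 303.33
Step 2: 0.5 mL + 1500 μL = 2 mL total → factor 2/0.5 = 4
Step 3: 220 μL brought to 3000 μL → factor 3000/220 = 13.636
Overall dilution factor = 303.33 × 4 × 13.636 = 16545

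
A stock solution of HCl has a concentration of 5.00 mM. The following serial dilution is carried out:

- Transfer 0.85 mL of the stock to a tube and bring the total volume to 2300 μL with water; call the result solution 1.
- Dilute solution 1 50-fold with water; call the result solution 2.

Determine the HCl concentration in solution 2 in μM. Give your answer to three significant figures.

Step 1: 0.85 mL brought to 2300 μL → factor 2.3/0.85 = 2.7059
Step 2: 50-fold → factor 50
Overall dilution factor = 2.7059 × 50 = 135.29
Final = 5.00 mM / 135.29 = 0.03696 mM = 37.0 μM

37.0 μM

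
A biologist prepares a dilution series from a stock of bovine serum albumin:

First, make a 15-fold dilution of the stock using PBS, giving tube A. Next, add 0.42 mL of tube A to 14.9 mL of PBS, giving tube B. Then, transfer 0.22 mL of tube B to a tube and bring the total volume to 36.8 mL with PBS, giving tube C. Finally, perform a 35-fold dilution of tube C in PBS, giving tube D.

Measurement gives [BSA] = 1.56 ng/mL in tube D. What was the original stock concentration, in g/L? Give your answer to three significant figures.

5.00 g/L

Step 1: 15-fold → factor 15
Step 2: 0.42 mL + 14.9 mL = 15.32 mL total → factor 15.32/0.42 = 36.476
Step 3: 0.22 mL brought to 36.8 mL → factor 36.8/0.22 = 167.27
Step 4: 35-fold → factor 35
Overall dilution factor = 15 × 36.476 × 167.27 × 35 = 3.2033 × 10^6
Stock = 1.56 ng/mL × 3.2033 × 10^6 = 4.997 × 10^6 ng/mL = 5.00 g/L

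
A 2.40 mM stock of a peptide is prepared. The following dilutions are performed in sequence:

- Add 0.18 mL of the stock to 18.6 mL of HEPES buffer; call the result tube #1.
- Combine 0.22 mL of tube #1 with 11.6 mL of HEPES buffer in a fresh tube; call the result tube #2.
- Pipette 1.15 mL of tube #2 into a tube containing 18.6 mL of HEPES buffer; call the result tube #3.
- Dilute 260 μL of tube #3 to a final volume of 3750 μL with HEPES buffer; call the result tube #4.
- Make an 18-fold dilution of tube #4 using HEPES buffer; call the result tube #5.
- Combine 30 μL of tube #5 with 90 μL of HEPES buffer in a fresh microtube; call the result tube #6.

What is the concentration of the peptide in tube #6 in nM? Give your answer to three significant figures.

Step 1: 0.18 mL + 18.6 mL = 18.78 mL total → factor 18.78/0.18 = 104.33
Step 2: 0.22 mL + 11.6 mL = 11.82 mL total → factor 11.82/0.22 = 53.727
Step 3: 1.15 mL + 18.6 mL = 19.75 mL total → factor 19.75/1.15 = 17.174
Step 4: 260 μL brought to 3750 μL → factor 3750/260 = 14.423
Step 5: 18-fold → factor 18
Step 6: 30 μL + 90 μL = 120 μL total → factor 120/30 = 4
Overall dilution factor = 104.33 × 53.727 × 17.174 × 14.423 × 18 × 4 = 9.9972 × 10^7
Final = 2.40 mM / 9.9972 × 10^7 = 2.401 × 10^-8 mM = 0.0240 nM

0.0240 nM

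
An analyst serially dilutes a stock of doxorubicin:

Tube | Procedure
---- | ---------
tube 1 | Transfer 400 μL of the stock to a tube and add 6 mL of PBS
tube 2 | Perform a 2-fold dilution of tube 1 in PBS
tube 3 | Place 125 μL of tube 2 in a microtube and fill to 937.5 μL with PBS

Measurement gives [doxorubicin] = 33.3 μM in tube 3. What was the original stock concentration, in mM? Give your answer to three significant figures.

Step 1: 400 μL + 6 mL = 6400 μL total → factor 6400/400 = 16
Step 2: 2-fold → factor 2
Step 3: 125 μL brought to 937.5 μL → factor 937.5/125 = 7.5
Overall dilution factor = 16 × 2 × 7.5 = 240
Stock = 33.3 μM × 240 = 7992 μM = 7.99 mM

7.99 mM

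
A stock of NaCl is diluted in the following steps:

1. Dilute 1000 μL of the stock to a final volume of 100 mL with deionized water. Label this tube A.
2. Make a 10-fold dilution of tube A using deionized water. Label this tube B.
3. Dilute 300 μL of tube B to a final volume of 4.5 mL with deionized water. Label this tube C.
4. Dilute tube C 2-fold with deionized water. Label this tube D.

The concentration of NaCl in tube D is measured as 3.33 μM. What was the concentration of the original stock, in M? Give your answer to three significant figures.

0.0999 M

Step 1: 1000 μL brought to 100 mL → factor 1 × 10^5/1000 = 100
Step 2: 10-fold → factor 10
Step 3: 300 μL brought to 4.5 mL → factor 4500/300 = 15
Step 4: 2-fold → factor 2
Overall dilution factor = 100 × 10 × 15 × 2 = 30000
Stock = 3.33 μM × 30000 = 9.990 × 10^4 μM = 0.0999 M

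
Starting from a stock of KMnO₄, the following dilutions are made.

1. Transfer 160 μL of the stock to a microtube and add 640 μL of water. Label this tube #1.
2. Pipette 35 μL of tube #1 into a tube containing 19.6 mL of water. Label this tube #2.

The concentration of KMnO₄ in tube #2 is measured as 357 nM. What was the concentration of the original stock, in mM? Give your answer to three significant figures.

Step 1: 160 μL + 640 μL = 800 μL total → factor 800/160 = 5
Step 2: 35 μL + 19.6 mL = 19635 μL total → factor 19635/35 = 561
Overall dilution factor = 5 × 561 = 2805
Stock = 357 nM × 2805 = 1.001 × 10^6 nM = 1.00 mM

1.00 mM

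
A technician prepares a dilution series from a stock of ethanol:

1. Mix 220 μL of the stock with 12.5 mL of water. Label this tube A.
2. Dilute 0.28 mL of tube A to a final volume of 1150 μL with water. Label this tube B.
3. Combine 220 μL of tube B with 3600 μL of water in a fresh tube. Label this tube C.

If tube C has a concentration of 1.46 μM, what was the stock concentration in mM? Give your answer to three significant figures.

Step 1: 220 μL + 12.5 mL = 12720 μL total → factor 12720/220 = 57.818
Step 2: 0.28 mL brought to 1150 μL → factor 1.15/0.28 = 4.1071
Step 3: 220 μL + 3600 μL = 3820 μL total → factor 3820/220 = 17.364
Overall dilution factor = 57.818 × 4.1071 × 17.364 = 4123.3
Stock = 1.46 μM × 4123.3 = 6020 μM = 6.02 mM

6.02 mM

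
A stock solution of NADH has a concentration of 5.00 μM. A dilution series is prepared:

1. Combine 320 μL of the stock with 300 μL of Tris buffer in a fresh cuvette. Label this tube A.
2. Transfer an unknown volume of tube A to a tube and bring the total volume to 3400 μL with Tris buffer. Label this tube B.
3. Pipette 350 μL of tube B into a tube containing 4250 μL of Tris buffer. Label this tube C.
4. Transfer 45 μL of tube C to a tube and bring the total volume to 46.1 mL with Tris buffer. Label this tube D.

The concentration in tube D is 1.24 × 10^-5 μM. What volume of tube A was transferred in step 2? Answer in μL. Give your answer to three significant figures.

Step 1: 320 μL + 300 μL = 620 μL total → factor 620/320 = 1.9375
Step 2: v brought to 3400 μL → factor = 3400 μL/v
Step 3: 350 μL + 4250 μL = 4600 μL total → factor 4600/350 = 13.143
Step 4: 45 μL brought to 46.1 mL → factor 46100/45 = 1024.4
Product of known-step factors = 26087
Overall factor = 5.00 μM / (1.24 × 10^-5 μM) = 4.0323 × 10^5
Step-2 factor = 4.0323 × 10^5 / 26087 = 15.457
v = 3400 μL / 15.457 = 220 μL

220 μL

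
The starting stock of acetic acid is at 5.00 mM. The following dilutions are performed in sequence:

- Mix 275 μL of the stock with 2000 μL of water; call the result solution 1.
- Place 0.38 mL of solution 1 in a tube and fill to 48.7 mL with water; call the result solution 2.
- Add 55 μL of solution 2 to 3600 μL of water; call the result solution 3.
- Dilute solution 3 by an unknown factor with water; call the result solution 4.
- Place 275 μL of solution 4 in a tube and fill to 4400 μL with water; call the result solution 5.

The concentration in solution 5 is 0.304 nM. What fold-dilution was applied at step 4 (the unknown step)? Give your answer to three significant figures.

14.6-fold

Step 1: 275 μL + 2000 μL = 2275 μL total → factor 2275/275 = 8.2727
Step 2: 0.38 mL brought to 48.7 mL → factor 48.7/0.38 = 128.16
Step 3: 55 μL + 3600 μL = 3655 μL total → factor 3655/55 = 66.455
Step 4: unknown factor x
Step 5: 275 μL brought to 4400 μL → factor 4400/275 = 16
Product of known-step factors = 1.1273 × 10^6
Overall factor = 5.00 mM / (0.304 nM) = 1.6447 × 10^7
x = 1.6447 × 10^7 / 1.1273 × 10^6 = 14.6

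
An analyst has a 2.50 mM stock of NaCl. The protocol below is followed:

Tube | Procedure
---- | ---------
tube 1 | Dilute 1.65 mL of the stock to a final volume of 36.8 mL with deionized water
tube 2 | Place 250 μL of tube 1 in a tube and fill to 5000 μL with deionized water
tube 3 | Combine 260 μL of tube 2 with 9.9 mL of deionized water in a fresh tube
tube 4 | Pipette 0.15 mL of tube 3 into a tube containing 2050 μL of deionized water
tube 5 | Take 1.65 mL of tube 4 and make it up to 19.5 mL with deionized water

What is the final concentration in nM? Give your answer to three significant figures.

0.827 nM

Step 1: 1.65 mL brought to 36.8 mL → factor 36.8/1.65 = 22.303
Step 2: 250 μL brought to 5000 μL → factor 5000/250 = 20
Step 3: 260 μL + 9.9 mL = 10160 μL total → factor 10160/260 = 39.077
Step 4: 0.15 mL + 2050 μL = 2.2 mL total → factor 2.2/0.15 = 14.667
Step 5: 1.65 mL brought to 19.5 mL → factor 19.5/1.65 = 11.818
Overall dilution factor = 22.303 × 20 × 39.077 × 14.667 × 11.818 = 3.0213 × 10^6
Final = 2.50 mM / 3.0213 × 10^6 = 8.275 × 10^-7 mM = 0.827 nM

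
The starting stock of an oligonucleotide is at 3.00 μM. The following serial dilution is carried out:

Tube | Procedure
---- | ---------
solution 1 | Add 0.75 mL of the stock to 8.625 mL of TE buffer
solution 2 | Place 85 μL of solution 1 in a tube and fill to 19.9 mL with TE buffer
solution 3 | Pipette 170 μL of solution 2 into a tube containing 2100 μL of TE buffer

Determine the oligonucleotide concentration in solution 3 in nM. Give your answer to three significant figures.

Step 1: 0.75 mL + 8.625 mL = 9.375 mL total → factor 9.375/0.75 = 12.5
Step 2: 85 μL brought to 19.9 mL → factor 19900/85 = 234.12
Step 3: 170 μL + 2100 μL = 2270 μL total → factor 2270/170 = 13.353
Overall dilution factor = 12.5 × 234.12 × 13.353 = 39077
Final = 3.00 μM / 39077 = 7.677 × 10^-5 μM = 0.0768 nM

0.0768 nM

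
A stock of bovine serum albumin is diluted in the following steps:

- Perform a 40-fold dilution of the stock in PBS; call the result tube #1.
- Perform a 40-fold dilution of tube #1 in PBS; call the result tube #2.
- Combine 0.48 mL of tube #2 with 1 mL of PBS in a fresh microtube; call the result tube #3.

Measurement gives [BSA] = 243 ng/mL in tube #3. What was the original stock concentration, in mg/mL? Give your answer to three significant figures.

Step 1: 40-fold → factor 40
Step 2: 40-fold → factor 40
Step 3: 0.48 mL + 1 mL = 1.48 mL total → factor 1.48/0.48 = 3.0833
Overall dilution factor = 40 × 40 × 3.0833 = 4933.3
Stock = 243 ng/mL × 4933.3 = 1.199 × 10^6 ng/mL = 1.20 mg/mL

1.20 mg/mL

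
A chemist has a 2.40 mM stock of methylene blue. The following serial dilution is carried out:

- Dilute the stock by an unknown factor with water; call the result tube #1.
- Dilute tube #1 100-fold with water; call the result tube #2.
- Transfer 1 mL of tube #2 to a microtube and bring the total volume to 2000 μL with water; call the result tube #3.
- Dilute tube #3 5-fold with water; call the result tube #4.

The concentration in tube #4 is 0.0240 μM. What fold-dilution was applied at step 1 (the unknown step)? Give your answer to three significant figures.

Step 1: unknown factor x
Step 2: 100-fold → factor 100
Step 3: 1 mL brought to 2000 μL → factor 2/1 = 2
Step 4: 5-fold → factor 5
Product of known-step factors = 1000
Overall factor = 2.40 mM / (0.0240 μM) = 1 × 10^5
x = 1 × 10^5 / 1000 = 100

100-fold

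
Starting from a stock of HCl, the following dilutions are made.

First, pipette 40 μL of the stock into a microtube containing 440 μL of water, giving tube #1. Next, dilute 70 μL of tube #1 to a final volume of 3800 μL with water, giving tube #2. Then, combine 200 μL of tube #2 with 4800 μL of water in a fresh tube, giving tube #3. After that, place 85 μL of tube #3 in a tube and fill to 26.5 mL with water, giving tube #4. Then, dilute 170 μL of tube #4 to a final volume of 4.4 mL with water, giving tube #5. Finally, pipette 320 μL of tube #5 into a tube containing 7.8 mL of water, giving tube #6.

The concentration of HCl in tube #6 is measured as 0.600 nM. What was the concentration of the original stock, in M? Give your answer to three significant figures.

2.00 M

Step 1: 40 μL + 440 μL = 480 μL total → factor 480/40 = 12
Step 2: 70 μL brought to 3800 μL → factor 3800/70 = 54.286
Step 3: 200 μL + 4800 μL = 5000 μL total → factor 5000/200 = 25
Step 4: 85 μL brought to 26.5 mL → factor 26500/85 = 311.76
Step 5: 170 μL brought to 4.4 mL → factor 4400/170 = 25.882
Step 6: 320 μL + 7.8 mL = 8120 μL total → factor 8120/320 = 25.375
Overall dilution factor = 12 × 54.286 × 25 × 311.76 × 25.882 × 25.375 = 3.3346 × 10^9
Stock = 0.600 nM × 3.3346 × 10^9 = 2.001 × 10^9 nM = 2.00 M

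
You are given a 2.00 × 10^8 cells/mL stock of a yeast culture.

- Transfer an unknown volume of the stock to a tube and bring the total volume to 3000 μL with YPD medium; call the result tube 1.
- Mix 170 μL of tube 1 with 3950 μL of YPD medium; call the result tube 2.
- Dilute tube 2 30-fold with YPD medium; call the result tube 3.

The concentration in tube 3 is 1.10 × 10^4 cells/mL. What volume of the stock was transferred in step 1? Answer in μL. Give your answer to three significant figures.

Step 1: v brought to 3000 μL → factor = 3000 μL/v
Step 2: 170 μL + 3950 μL = 4120 μL total → factor 4120/170 = 24.235
Step 3: 30-fold → factor 30
Product of known-step factors = 727.06
Overall factor = 2.00 × 10^8 cells/mL / (1.10 × 10^4 cells/mL) = 18182
Step-1 factor = 18182 / 727.06 = 25.007
v = 3000 μL / 25.007 = 120 μL

120 μL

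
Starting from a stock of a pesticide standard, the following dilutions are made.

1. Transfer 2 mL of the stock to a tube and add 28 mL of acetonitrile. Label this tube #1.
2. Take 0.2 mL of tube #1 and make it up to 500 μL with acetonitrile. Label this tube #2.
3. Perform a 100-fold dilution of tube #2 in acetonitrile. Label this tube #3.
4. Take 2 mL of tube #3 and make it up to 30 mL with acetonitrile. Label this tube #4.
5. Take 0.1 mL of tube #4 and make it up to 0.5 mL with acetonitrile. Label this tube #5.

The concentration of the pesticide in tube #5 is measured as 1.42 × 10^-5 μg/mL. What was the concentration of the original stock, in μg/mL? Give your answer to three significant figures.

3.99 μg/mL

Step 1: 2 mL + 28 mL = 30 mL total → factor 30/2 = 15
Step 2: 0.2 mL brought to 500 μL → factor 0.5/0.2 = 2.5
Step 3: 100-fold → factor 100
Step 4: 2 mL brought to 30 mL → factor 30/2 = 15
Step 5: 0.1 mL brought to 0.5 mL → factor 0.5/0.1 = 5
Overall dilution factor = 15 × 2.5 × 100 × 15 × 5 = 2.8125 × 10^5
Stock = 1.42 × 10^-5 μg/mL × 2.8125 × 10^5 = 3.99 μg/mL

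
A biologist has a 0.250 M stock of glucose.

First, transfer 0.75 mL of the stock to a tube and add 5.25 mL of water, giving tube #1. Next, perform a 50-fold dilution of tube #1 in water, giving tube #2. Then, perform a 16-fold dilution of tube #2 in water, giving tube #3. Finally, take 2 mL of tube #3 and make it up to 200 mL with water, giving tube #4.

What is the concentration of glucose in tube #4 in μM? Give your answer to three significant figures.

0.391 μM

Step 1: 0.75 mL + 5.25 mL = 6 mL total → factor 6/0.75 = 8
Step 2: 50-fold → factor 50
Step 3: 16-fold → factor 16
Step 4: 2 mL brought to 200 mL → factor 200/2 = 100
Overall dilution factor = 8 × 50 × 16 × 100 = 6.4 × 10^5
Final = 0.250 M / 6.4 × 10^5 = 3.906 × 10^-7 M = 0.391 μM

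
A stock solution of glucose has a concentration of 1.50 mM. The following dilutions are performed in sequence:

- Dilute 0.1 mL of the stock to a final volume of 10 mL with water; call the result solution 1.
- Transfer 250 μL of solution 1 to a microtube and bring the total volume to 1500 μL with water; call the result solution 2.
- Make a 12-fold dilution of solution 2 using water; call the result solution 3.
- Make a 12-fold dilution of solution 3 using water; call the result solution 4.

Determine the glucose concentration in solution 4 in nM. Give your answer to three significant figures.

Step 1: 0.1 mL brought to 10 mL → factor 10/0.1 = 100
Step 2: 250 μL brought to 1500 μL → factor 1500/250 = 6
Step 3: 12-fold → factor 12
Step 4: 12-fold → factor 12
Overall dilution factor = 100 × 6 × 12 × 12 = 86400
Final = 1.50 mM / 86400 = 1.736 × 10^-5 mM = 17.4 nM

17.4 nM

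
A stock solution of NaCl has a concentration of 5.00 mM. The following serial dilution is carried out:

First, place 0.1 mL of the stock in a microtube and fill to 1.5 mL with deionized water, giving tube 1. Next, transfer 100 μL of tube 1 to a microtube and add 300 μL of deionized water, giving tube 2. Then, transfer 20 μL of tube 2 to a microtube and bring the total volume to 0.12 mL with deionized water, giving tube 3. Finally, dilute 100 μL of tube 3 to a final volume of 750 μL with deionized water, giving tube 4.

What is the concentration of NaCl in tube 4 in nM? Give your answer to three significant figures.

Step 1: 0.1 mL brought to 1.5 mL → factor 1.5/0.1 = 15
Step 2: 100 μL + 300 μL = 400 μL total → factor 400/100 = 4
Step 3: 20 μL brought to 0.12 mL → factor 120/20 = 6
Step 4: 100 μL brought to 750 μL → factor 750/100 = 7.5
Overall dilution factor = 15 × 4 × 6 × 7.5 = 2700
Final = 5.00 mM / 2700 = 0.001852 mM = 1.85 × 10^3 nM

1.85 × 10^3 nM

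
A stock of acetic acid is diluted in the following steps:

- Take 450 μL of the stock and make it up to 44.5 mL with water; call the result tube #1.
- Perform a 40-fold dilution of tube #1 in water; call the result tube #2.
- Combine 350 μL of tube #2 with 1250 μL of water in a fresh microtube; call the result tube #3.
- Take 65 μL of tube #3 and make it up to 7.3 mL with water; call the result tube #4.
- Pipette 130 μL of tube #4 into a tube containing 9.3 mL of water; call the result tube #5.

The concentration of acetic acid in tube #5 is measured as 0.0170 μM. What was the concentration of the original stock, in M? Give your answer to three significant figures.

Step 1: 450 μL brought to 44.5 mL → factor 44500/450 = 98.889
Step 2: 40-fold → factor 40
Step 3: 350 μL + 1250 μL = 1600 μL total → factor 1600/350 = 4.5714
Step 4: 65 μL brought to 7.3 mL → factor 7300/65 = 112.31
Step 5: 130 μL + 9.3 mL = 9430 μL total → factor 9430/130 = 72.538
Overall dilution factor = 98.889 × 40 × 4.5714 × 112.31 × 72.538 = 1.4731 × 10^8
Stock = 0.0170 μM × 1.4731 × 10^8 = 2.504 × 10^6 μM = 2.50 M

2.50 M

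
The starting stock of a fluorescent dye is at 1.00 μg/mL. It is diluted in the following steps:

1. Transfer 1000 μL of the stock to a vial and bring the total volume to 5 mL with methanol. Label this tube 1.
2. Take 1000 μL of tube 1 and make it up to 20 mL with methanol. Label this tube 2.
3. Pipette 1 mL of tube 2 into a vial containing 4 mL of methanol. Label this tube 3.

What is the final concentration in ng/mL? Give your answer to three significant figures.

Step 1: 1000 μL brought to 5 mL → factor 5000/1000 = 5
Step 2: 1000 μL brought to 20 mL → factor 20000/1000 = 20
Step 3: 1 mL + 4 mL = 5 mL total → factor 5/1 = 5
Overall dilution factor = 5 × 20 × 5 = 500
Final = 1.00 μg/mL / 500 = 0.002000 μg/mL = 2.00 ng/mL

2.00 ng/mL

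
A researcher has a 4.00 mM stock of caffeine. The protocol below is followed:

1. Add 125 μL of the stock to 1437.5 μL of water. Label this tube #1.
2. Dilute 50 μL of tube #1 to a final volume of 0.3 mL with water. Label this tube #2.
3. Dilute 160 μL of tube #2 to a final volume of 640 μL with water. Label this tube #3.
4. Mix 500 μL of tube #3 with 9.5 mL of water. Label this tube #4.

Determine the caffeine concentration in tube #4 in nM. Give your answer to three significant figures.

Step 1: 125 μL + 1437.5 μL = 1562.5 μL total → factor 1562.5/125 = 12.5
Step 2: 50 μL brought to 0.3 mL → factor 300/50 = 6
Step 3: 160 μL brought to 640 μL → factor 640/160 = 4
Step 4: 500 μL + 9.5 mL = 10000 μL total → factor 10000/500 = 20
Overall dilution factor = 12.5 × 6 × 4 × 20 = 6000
Final = 4.00 mM / 6000 = 0.0006667 mM = 667 nM

667 nM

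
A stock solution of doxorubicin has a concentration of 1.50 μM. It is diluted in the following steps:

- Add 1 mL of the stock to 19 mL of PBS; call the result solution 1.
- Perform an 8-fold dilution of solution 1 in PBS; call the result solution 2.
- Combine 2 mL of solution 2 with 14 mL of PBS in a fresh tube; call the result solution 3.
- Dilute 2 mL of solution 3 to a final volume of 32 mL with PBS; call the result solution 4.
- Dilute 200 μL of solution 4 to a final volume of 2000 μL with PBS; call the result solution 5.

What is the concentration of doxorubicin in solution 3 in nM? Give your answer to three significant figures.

Step 1: 1 mL + 19 mL = 20 mL total → factor 20/1 = 20
Step 2: 8-fold → factor 8
Step 3: 2 mL + 14 mL = 16 mL total → factor 16/2 = 8
Dilution factor through solution 3 = 20 × 8 × 8 = 1280
[solution 3] = 1.50 μM / 1280 = 0.001172 μM = 1.17 nM

1.17 nM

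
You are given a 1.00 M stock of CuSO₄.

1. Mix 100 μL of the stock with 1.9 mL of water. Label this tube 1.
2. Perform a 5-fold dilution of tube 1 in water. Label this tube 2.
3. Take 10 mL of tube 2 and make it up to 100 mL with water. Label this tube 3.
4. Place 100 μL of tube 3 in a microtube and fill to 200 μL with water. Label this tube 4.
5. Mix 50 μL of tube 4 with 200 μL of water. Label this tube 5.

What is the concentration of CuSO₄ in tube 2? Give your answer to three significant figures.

0.0100 M

Step 1: 100 μL + 1.9 mL = 2000 μL total → factor 2000/100 = 20
Step 2: 5-fold → factor 5
Dilution factor through tube 2 = 20 × 5 = 100
[tube 2] = 1.00 M / 100 = 0.0100 M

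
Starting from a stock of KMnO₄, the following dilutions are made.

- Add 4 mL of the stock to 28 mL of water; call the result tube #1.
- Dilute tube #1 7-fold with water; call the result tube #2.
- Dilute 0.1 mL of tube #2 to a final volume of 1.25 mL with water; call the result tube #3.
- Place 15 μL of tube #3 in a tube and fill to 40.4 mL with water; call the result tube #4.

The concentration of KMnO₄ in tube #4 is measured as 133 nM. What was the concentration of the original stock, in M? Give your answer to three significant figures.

Step 1: 4 mL + 28 mL = 32 mL total → factor 32/4 = 8
Step 2: 7-fold → factor 7
Step 3: 0.1 mL brought to 1.25 mL → factor 1.25/0.1 = 12.5
Step 4: 15 μL brought to 40.4 mL → factor 40400/15 = 2693.3
Overall dilution factor = 8 × 7 × 12.5 × 2693.3 = 1.8853 × 10^6
Stock = 133 nM × 1.8853 × 10^6 = 2.507 × 10^8 nM = 0.251 M

0.251 M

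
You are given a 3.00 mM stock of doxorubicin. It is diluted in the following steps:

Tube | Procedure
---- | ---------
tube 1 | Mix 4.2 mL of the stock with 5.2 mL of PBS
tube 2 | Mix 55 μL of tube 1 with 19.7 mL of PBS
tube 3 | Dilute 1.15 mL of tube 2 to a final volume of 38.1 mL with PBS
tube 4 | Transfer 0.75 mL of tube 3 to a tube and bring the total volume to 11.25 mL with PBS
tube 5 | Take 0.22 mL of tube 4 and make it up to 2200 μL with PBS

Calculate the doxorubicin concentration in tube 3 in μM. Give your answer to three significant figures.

0.113 μM

Step 1: 4.2 mL + 5.2 mL = 9.4 mL total → factor 9.4/4.2 = 2.2381
Step 2: 55 μL + 19.7 mL = 19755 μL total → factor 19755/55 = 359.18
Step 3: 1.15 mL brought to 38.1 mL → factor 38.1/1.15 = 33.13
Dilution factor through tube 3 = 2.2381 × 359.18 × 33.13 = 26633
[tube 3] = 3.00 mM / 26633 = 0.0001126 mM = 0.113 μM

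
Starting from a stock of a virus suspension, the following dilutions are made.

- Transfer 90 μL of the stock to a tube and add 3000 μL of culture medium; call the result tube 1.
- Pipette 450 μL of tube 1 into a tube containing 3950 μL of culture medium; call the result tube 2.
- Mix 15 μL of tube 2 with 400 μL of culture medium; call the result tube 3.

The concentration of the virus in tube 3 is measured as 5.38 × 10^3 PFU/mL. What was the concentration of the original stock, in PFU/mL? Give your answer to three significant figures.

5.00 × 10^7 PFU/mL

Step 1: 90 μL + 3000 μL = 3090 μL total → factor 3090/90 = 34.333
Step 2: 450 μL + 3950 μL = 4400 μL total → factor 4400/450 = 9.7778
Step 3: 15 μL + 400 μL = 415 μL total → factor 415/15 = 27.667
Overall dilution factor = 34.333 × 9.7778 × 27.667 = 9287.8
Stock = 5.38 × 10^3 PFU/mL × 9287.8 = 5.00 × 10^7 PFU/mL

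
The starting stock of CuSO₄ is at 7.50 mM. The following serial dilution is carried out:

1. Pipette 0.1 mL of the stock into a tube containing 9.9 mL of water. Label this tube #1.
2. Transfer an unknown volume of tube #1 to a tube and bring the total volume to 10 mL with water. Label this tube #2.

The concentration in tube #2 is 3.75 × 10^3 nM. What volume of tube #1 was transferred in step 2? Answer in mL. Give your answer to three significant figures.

0.500 mL

Step 1: 0.1 mL + 9.9 mL = 10 mL total → factor 10/0.1 = 100
Step 2: v brought to 10 mL → factor = 10 mL/v
Product of known-step factors = 100
Overall factor = 7.50 mM / (3.75 × 10^3 nM) = 2000
Step-2 factor = 2000 / 100 = 20
v = 10 mL / 20 = 0.500 mL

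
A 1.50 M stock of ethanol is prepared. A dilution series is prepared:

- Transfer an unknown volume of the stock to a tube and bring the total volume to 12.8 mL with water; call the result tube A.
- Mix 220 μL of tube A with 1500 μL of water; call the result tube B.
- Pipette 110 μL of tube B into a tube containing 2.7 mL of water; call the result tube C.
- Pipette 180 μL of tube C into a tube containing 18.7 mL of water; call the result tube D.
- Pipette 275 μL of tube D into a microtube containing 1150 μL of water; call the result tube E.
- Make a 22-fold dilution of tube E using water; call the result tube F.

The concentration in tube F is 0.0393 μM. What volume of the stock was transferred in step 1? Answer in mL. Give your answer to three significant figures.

Step 1: v brought to 12.8 mL → factor = 12.8 mL/v
Step 2: 220 μL + 1500 μL = 1720 μL total → factor 1720/220 = 7.8182
Step 3: 110 μL + 2.7 mL = 2810 μL total → factor 2810/110 = 25.545
Step 4: 180 μL + 18.7 mL = 18880 μL total → factor 18880/180 = 104.89
Step 5: 275 μL + 1150 μL = 1425 μL total → factor 1425/275 = 5.1818
Step 6: 22-fold → factor 22
Product of known-step factors = 2.3881 × 10^6
Overall factor = 1.50 M / (0.0393 μM) = 3.8168 × 10^7
Step-1 factor = 3.8168 × 10^7 / 2.3881 × 10^6 = 15.983
v = 12.8 mL / 15.983 = 0.801 mL

0.801 mL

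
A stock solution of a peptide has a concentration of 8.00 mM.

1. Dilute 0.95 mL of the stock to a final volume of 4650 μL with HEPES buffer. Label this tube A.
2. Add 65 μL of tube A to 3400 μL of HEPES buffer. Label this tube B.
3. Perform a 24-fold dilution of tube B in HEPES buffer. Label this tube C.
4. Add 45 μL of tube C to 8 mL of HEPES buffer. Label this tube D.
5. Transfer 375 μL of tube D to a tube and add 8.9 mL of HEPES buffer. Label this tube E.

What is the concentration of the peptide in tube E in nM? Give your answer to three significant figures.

0.289 nM

Step 1: 0.95 mL brought to 4650 μL → factor 4.65/0.95 = 4.8947
Step 2: 65 μL + 3400 μL = 3465 μL total → factor 3465/65 = 53.308
Step 3: 24-fold → factor 24
Step 4: 45 μL + 8 mL = 8045 μL total → factor 8045/45 = 178.78
Step 5: 375 μL + 8.9 mL = 9275 μL total → factor 9275/375 = 24.733
Overall dilution factor = 4.8947 × 53.308 × 24 × 178.78 × 24.733 = 2.769 × 10^7
Final = 8.00 mM / 2.769 × 10^7 = 2.889 × 10^-7 mM = 0.289 nM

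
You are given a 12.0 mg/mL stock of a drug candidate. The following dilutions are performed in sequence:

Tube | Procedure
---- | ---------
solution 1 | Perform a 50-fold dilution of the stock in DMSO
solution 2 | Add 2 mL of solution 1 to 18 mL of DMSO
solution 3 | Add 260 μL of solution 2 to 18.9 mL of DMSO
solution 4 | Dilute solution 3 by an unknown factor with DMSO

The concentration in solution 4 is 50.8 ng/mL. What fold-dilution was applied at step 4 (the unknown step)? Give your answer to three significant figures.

6.41-fold

Step 1: 50-fold → factor 50
Step 2: 2 mL + 18 mL = 20 mL total → factor 20/2 = 10
Step 3: 260 μL + 18.9 mL = 19160 μL total → factor 19160/260 = 73.692
Step 4: unknown factor x
Product of known-step factors = 36846
Overall factor = 12.0 mg/mL / (50.8 ng/mL) = 2.3622 × 10^5
x = 2.3622 × 10^5 / 36846 = 6.41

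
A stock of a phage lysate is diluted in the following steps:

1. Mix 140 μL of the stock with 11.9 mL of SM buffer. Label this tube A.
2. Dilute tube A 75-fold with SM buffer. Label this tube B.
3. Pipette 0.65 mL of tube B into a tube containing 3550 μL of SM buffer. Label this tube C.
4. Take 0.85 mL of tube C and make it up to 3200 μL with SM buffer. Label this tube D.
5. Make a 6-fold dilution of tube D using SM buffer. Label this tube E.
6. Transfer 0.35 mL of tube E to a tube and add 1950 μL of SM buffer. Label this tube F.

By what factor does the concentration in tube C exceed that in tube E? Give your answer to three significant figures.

Step 1: 140 μL + 11.9 mL = 12040 μL total → factor 12040/140 = 86
Step 2: 75-fold → factor 75
Step 3: 0.65 mL + 3550 μL = 4.2 mL total → factor 4.2/0.65 = 6.4615
Step 4: 0.85 mL brought to 3200 μL → factor 3.2/0.85 = 3.7647
Step 5: 6-fold → factor 6
Dilution factor to tube C = 41677; to tube E = 9.4141 × 10^5
[tube C]/[tube E] = (factor to tube E)/(factor to tube C) = 9.4141 × 10^5/41677 = 22.6

22.6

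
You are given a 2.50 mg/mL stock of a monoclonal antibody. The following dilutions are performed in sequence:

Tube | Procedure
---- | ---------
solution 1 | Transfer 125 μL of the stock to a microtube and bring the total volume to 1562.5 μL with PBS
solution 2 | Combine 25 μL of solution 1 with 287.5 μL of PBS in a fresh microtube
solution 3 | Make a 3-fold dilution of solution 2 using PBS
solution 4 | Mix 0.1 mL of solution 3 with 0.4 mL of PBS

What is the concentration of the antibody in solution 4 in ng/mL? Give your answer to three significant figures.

Step 1: 125 μL brought to 1562.5 μL → factor 1562.5/125 = 12.5
Step 2: 25 μL + 287.5 μL = 312.5 μL total → factor 312.5/25 = 12.5
Step 3: 3-fold → factor 3
Step 4: 0.1 mL + 0.4 mL = 0.5 mL total → factor 0.5/0.1 = 5
Overall dilution factor = 12.5 × 12.5 × 3 × 5 = 2343.8
Final = 2.50 mg/mL / 2343.8 = 0.001067 mg/mL = 1.07 × 10^3 ng/mL

1.07 × 10^3 ng/mL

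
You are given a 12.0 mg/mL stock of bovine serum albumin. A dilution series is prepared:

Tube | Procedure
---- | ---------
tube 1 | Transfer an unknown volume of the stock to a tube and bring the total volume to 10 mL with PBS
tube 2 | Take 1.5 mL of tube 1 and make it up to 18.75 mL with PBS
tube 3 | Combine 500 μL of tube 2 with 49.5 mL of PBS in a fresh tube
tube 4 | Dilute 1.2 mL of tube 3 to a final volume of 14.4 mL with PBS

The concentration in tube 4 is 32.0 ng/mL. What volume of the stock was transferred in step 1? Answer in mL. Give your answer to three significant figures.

Step 1: v brought to 10 mL → factor = 10 mL/v
Step 2: 1.5 mL brought to 18.75 mL → factor 18.75/1.5 = 12.5
Step 3: 500 μL + 49.5 mL = 50000 μL total → factor 50000/500 = 100
Step 4: 1.2 mL brought to 14.4 mL → factor 14.4/1.2 = 12
Product of known-step factors = 15000
Overall factor = 12.0 mg/mL / (32.0 ng/mL) = 3.75 × 10^5
Step-1 factor = 3.75 × 10^5 / 15000 = 25
v = 10 mL / 25 = 0.400 mL

0.400 mL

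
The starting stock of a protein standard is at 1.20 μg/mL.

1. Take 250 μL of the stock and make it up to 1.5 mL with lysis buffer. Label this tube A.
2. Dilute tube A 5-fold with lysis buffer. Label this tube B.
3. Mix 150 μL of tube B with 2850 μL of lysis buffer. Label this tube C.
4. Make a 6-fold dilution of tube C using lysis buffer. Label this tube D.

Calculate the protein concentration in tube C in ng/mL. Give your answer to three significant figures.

2.00 ng/mL

Step 1: 250 μL brought to 1.5 mL → factor 1500/250 = 6
Step 2: 5-fold → factor 5
Step 3: 150 μL + 2850 μL = 3000 μL total → factor 3000/150 = 20
Dilution factor through tube C = 6 × 5 × 20 = 600
[tube C] = 1.20 μg/mL / 600 = 0.002000 μg/mL = 2.00 ng/mL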